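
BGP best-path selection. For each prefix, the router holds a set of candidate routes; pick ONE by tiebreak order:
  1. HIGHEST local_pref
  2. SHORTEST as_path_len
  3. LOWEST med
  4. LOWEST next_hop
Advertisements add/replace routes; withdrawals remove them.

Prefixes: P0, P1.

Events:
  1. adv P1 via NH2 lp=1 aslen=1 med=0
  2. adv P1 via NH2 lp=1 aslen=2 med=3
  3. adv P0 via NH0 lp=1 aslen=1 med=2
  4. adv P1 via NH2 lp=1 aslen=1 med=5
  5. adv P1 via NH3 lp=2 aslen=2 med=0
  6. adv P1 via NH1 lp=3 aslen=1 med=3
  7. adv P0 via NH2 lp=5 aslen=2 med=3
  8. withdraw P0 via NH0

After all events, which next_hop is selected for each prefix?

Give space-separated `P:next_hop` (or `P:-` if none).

Op 1: best P0=- P1=NH2
Op 2: best P0=- P1=NH2
Op 3: best P0=NH0 P1=NH2
Op 4: best P0=NH0 P1=NH2
Op 5: best P0=NH0 P1=NH3
Op 6: best P0=NH0 P1=NH1
Op 7: best P0=NH2 P1=NH1
Op 8: best P0=NH2 P1=NH1

Answer: P0:NH2 P1:NH1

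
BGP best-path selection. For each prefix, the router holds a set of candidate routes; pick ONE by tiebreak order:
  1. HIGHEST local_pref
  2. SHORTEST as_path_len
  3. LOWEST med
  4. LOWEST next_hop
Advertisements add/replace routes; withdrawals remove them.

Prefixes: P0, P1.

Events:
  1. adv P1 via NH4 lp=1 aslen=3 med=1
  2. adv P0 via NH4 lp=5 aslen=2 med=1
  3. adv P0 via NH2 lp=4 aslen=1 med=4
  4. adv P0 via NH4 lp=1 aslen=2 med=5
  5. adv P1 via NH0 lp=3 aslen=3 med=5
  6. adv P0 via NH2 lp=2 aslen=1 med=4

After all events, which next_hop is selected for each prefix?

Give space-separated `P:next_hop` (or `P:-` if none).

Op 1: best P0=- P1=NH4
Op 2: best P0=NH4 P1=NH4
Op 3: best P0=NH4 P1=NH4
Op 4: best P0=NH2 P1=NH4
Op 5: best P0=NH2 P1=NH0
Op 6: best P0=NH2 P1=NH0

Answer: P0:NH2 P1:NH0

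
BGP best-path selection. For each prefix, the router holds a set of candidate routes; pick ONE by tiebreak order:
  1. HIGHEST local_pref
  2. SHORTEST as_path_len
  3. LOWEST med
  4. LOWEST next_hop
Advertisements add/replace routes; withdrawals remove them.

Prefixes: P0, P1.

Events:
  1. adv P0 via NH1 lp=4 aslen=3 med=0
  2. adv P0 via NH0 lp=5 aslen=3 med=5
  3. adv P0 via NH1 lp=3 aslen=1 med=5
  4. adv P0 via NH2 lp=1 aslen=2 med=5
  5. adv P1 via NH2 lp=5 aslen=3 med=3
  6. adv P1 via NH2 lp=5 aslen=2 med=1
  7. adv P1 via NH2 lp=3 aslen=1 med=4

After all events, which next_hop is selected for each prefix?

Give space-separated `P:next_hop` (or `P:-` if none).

Answer: P0:NH0 P1:NH2

Derivation:
Op 1: best P0=NH1 P1=-
Op 2: best P0=NH0 P1=-
Op 3: best P0=NH0 P1=-
Op 4: best P0=NH0 P1=-
Op 5: best P0=NH0 P1=NH2
Op 6: best P0=NH0 P1=NH2
Op 7: best P0=NH0 P1=NH2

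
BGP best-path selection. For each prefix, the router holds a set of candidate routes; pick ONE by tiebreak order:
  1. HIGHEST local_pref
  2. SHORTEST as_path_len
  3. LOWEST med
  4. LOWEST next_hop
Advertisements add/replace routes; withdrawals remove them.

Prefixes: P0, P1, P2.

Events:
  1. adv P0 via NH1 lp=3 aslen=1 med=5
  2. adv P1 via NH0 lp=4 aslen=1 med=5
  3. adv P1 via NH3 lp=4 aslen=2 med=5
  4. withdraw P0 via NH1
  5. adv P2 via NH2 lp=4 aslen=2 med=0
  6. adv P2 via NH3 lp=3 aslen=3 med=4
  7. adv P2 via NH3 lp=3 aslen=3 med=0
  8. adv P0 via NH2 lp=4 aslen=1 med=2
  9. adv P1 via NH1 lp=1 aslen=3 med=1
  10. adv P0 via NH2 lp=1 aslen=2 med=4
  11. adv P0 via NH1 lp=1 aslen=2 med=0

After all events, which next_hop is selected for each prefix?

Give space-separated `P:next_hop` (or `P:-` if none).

Op 1: best P0=NH1 P1=- P2=-
Op 2: best P0=NH1 P1=NH0 P2=-
Op 3: best P0=NH1 P1=NH0 P2=-
Op 4: best P0=- P1=NH0 P2=-
Op 5: best P0=- P1=NH0 P2=NH2
Op 6: best P0=- P1=NH0 P2=NH2
Op 7: best P0=- P1=NH0 P2=NH2
Op 8: best P0=NH2 P1=NH0 P2=NH2
Op 9: best P0=NH2 P1=NH0 P2=NH2
Op 10: best P0=NH2 P1=NH0 P2=NH2
Op 11: best P0=NH1 P1=NH0 P2=NH2

Answer: P0:NH1 P1:NH0 P2:NH2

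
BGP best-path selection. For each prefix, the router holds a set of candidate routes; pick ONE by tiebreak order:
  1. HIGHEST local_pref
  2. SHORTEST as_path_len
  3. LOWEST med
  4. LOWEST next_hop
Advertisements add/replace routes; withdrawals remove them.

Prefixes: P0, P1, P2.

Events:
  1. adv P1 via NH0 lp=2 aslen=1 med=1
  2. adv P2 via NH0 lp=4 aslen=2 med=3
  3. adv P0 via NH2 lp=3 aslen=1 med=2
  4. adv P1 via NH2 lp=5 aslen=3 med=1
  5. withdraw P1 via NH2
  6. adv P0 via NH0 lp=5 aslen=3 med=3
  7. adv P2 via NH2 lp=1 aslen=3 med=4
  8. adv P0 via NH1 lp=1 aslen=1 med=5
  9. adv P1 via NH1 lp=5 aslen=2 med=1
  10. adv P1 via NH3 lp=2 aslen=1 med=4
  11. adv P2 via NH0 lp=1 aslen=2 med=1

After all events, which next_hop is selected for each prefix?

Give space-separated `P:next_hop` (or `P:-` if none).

Answer: P0:NH0 P1:NH1 P2:NH0

Derivation:
Op 1: best P0=- P1=NH0 P2=-
Op 2: best P0=- P1=NH0 P2=NH0
Op 3: best P0=NH2 P1=NH0 P2=NH0
Op 4: best P0=NH2 P1=NH2 P2=NH0
Op 5: best P0=NH2 P1=NH0 P2=NH0
Op 6: best P0=NH0 P1=NH0 P2=NH0
Op 7: best P0=NH0 P1=NH0 P2=NH0
Op 8: best P0=NH0 P1=NH0 P2=NH0
Op 9: best P0=NH0 P1=NH1 P2=NH0
Op 10: best P0=NH0 P1=NH1 P2=NH0
Op 11: best P0=NH0 P1=NH1 P2=NH0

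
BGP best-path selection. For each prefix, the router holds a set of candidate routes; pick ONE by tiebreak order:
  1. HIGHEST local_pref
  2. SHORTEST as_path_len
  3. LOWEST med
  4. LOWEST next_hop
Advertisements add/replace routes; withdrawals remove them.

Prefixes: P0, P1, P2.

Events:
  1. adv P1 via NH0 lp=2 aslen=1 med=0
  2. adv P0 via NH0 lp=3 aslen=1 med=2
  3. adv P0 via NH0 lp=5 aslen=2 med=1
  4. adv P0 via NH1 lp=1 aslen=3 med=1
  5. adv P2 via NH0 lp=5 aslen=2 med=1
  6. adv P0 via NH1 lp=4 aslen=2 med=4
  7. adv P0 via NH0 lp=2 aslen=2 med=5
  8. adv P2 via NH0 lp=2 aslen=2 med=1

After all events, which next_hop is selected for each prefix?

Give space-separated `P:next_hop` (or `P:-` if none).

Answer: P0:NH1 P1:NH0 P2:NH0

Derivation:
Op 1: best P0=- P1=NH0 P2=-
Op 2: best P0=NH0 P1=NH0 P2=-
Op 3: best P0=NH0 P1=NH0 P2=-
Op 4: best P0=NH0 P1=NH0 P2=-
Op 5: best P0=NH0 P1=NH0 P2=NH0
Op 6: best P0=NH0 P1=NH0 P2=NH0
Op 7: best P0=NH1 P1=NH0 P2=NH0
Op 8: best P0=NH1 P1=NH0 P2=NH0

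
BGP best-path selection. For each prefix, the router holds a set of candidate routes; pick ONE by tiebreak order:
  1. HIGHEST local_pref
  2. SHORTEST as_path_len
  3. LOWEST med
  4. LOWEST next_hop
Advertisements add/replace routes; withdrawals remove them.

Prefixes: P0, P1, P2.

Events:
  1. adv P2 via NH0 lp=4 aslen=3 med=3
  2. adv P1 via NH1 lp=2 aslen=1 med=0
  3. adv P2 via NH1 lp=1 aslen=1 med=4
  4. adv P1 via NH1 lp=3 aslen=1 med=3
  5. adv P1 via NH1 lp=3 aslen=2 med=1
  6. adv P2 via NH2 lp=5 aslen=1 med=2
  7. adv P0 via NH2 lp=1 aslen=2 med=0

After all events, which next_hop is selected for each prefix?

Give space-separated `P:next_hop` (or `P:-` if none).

Answer: P0:NH2 P1:NH1 P2:NH2

Derivation:
Op 1: best P0=- P1=- P2=NH0
Op 2: best P0=- P1=NH1 P2=NH0
Op 3: best P0=- P1=NH1 P2=NH0
Op 4: best P0=- P1=NH1 P2=NH0
Op 5: best P0=- P1=NH1 P2=NH0
Op 6: best P0=- P1=NH1 P2=NH2
Op 7: best P0=NH2 P1=NH1 P2=NH2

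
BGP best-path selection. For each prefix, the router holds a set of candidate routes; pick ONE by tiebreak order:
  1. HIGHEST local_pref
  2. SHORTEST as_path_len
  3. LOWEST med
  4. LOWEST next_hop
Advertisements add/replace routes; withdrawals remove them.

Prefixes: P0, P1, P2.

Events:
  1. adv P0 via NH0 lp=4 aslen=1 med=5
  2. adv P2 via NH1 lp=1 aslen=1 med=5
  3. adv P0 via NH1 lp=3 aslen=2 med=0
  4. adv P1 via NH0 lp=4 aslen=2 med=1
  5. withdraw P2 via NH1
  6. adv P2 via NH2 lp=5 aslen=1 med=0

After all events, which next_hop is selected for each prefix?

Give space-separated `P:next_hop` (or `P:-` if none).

Op 1: best P0=NH0 P1=- P2=-
Op 2: best P0=NH0 P1=- P2=NH1
Op 3: best P0=NH0 P1=- P2=NH1
Op 4: best P0=NH0 P1=NH0 P2=NH1
Op 5: best P0=NH0 P1=NH0 P2=-
Op 6: best P0=NH0 P1=NH0 P2=NH2

Answer: P0:NH0 P1:NH0 P2:NH2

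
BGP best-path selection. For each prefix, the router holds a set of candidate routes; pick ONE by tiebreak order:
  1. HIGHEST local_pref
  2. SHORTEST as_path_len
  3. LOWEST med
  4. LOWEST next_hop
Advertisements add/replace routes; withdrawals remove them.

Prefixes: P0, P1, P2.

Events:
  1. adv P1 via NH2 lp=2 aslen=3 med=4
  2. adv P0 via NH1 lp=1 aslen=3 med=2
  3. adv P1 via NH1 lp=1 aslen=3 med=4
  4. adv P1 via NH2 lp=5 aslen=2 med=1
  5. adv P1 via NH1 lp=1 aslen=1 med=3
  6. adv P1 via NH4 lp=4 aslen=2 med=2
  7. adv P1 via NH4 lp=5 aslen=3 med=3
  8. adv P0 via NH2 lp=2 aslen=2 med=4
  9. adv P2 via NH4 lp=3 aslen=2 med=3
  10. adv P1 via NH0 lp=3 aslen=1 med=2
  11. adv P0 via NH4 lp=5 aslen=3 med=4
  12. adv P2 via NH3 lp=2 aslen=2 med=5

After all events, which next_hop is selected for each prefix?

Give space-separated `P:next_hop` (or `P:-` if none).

Op 1: best P0=- P1=NH2 P2=-
Op 2: best P0=NH1 P1=NH2 P2=-
Op 3: best P0=NH1 P1=NH2 P2=-
Op 4: best P0=NH1 P1=NH2 P2=-
Op 5: best P0=NH1 P1=NH2 P2=-
Op 6: best P0=NH1 P1=NH2 P2=-
Op 7: best P0=NH1 P1=NH2 P2=-
Op 8: best P0=NH2 P1=NH2 P2=-
Op 9: best P0=NH2 P1=NH2 P2=NH4
Op 10: best P0=NH2 P1=NH2 P2=NH4
Op 11: best P0=NH4 P1=NH2 P2=NH4
Op 12: best P0=NH4 P1=NH2 P2=NH4

Answer: P0:NH4 P1:NH2 P2:NH4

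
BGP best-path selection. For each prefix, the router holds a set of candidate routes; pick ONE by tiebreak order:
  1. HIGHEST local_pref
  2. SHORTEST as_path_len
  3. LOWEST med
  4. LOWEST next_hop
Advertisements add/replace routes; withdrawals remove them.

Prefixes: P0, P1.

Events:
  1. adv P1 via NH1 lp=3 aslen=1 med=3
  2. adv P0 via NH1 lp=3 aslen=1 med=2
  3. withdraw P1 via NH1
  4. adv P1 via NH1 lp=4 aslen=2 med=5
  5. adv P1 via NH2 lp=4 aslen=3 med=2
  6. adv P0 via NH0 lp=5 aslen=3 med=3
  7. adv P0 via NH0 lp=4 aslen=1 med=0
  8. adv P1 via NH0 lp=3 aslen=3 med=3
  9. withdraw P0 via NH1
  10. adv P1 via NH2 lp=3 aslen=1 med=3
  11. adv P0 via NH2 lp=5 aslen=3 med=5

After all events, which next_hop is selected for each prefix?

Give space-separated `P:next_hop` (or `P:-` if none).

Op 1: best P0=- P1=NH1
Op 2: best P0=NH1 P1=NH1
Op 3: best P0=NH1 P1=-
Op 4: best P0=NH1 P1=NH1
Op 5: best P0=NH1 P1=NH1
Op 6: best P0=NH0 P1=NH1
Op 7: best P0=NH0 P1=NH1
Op 8: best P0=NH0 P1=NH1
Op 9: best P0=NH0 P1=NH1
Op 10: best P0=NH0 P1=NH1
Op 11: best P0=NH2 P1=NH1

Answer: P0:NH2 P1:NH1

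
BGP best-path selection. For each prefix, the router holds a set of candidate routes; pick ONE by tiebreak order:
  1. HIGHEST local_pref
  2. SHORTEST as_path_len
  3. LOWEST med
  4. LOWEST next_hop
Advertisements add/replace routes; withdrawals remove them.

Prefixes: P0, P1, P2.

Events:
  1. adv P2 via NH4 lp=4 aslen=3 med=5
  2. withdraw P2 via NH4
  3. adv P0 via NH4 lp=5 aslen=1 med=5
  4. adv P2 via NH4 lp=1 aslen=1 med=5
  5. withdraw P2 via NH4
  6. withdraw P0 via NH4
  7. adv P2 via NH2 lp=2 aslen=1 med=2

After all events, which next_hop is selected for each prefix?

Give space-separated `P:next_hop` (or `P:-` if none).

Op 1: best P0=- P1=- P2=NH4
Op 2: best P0=- P1=- P2=-
Op 3: best P0=NH4 P1=- P2=-
Op 4: best P0=NH4 P1=- P2=NH4
Op 5: best P0=NH4 P1=- P2=-
Op 6: best P0=- P1=- P2=-
Op 7: best P0=- P1=- P2=NH2

Answer: P0:- P1:- P2:NH2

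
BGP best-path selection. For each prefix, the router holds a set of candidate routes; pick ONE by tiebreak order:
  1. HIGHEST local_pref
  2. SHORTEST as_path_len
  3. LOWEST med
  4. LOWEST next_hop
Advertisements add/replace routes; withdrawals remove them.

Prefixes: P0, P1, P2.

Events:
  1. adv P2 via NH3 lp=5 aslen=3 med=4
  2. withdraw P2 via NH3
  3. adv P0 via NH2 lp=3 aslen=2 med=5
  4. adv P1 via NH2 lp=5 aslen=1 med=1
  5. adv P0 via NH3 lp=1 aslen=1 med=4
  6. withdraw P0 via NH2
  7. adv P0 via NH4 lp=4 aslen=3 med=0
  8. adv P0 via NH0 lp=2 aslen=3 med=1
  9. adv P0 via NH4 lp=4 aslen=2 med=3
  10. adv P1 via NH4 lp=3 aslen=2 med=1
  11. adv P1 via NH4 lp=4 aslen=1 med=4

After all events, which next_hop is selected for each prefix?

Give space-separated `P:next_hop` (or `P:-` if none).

Answer: P0:NH4 P1:NH2 P2:-

Derivation:
Op 1: best P0=- P1=- P2=NH3
Op 2: best P0=- P1=- P2=-
Op 3: best P0=NH2 P1=- P2=-
Op 4: best P0=NH2 P1=NH2 P2=-
Op 5: best P0=NH2 P1=NH2 P2=-
Op 6: best P0=NH3 P1=NH2 P2=-
Op 7: best P0=NH4 P1=NH2 P2=-
Op 8: best P0=NH4 P1=NH2 P2=-
Op 9: best P0=NH4 P1=NH2 P2=-
Op 10: best P0=NH4 P1=NH2 P2=-
Op 11: best P0=NH4 P1=NH2 P2=-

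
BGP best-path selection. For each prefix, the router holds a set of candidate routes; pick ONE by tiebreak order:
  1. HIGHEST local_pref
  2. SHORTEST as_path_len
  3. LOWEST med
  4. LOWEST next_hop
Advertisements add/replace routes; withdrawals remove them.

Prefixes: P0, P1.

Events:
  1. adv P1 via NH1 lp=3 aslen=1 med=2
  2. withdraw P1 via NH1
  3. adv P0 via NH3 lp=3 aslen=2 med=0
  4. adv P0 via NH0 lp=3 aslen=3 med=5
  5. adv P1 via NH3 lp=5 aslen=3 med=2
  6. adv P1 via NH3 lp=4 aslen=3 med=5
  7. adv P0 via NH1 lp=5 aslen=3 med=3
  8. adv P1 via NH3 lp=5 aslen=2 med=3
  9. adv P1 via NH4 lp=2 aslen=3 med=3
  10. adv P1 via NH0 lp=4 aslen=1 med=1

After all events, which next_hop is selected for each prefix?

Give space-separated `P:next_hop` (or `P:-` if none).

Answer: P0:NH1 P1:NH3

Derivation:
Op 1: best P0=- P1=NH1
Op 2: best P0=- P1=-
Op 3: best P0=NH3 P1=-
Op 4: best P0=NH3 P1=-
Op 5: best P0=NH3 P1=NH3
Op 6: best P0=NH3 P1=NH3
Op 7: best P0=NH1 P1=NH3
Op 8: best P0=NH1 P1=NH3
Op 9: best P0=NH1 P1=NH3
Op 10: best P0=NH1 P1=NH3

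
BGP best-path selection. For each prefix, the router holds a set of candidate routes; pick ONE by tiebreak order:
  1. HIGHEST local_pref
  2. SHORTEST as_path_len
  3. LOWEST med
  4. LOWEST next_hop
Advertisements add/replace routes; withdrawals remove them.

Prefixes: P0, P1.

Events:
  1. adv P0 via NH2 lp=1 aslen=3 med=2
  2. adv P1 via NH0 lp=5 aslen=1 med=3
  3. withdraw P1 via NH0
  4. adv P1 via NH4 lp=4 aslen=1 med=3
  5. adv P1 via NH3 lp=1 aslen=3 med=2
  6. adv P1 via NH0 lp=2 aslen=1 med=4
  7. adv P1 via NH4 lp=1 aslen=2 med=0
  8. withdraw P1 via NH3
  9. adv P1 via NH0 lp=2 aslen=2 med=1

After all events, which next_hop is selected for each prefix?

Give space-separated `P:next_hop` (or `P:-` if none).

Op 1: best P0=NH2 P1=-
Op 2: best P0=NH2 P1=NH0
Op 3: best P0=NH2 P1=-
Op 4: best P0=NH2 P1=NH4
Op 5: best P0=NH2 P1=NH4
Op 6: best P0=NH2 P1=NH4
Op 7: best P0=NH2 P1=NH0
Op 8: best P0=NH2 P1=NH0
Op 9: best P0=NH2 P1=NH0

Answer: P0:NH2 P1:NH0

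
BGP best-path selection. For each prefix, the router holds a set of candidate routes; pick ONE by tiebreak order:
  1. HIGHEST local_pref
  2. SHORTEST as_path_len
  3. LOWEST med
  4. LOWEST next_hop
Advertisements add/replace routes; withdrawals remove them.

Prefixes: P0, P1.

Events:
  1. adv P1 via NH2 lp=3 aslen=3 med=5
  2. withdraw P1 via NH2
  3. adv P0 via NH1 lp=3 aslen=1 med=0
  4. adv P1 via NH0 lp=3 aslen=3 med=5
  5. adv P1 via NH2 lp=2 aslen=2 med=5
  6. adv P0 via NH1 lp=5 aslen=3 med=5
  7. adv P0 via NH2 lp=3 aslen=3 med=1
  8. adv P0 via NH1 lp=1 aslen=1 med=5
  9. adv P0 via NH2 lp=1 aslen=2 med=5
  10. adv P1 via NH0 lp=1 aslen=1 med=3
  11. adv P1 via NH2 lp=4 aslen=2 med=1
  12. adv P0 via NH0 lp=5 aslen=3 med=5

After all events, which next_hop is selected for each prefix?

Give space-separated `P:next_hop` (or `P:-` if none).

Answer: P0:NH0 P1:NH2

Derivation:
Op 1: best P0=- P1=NH2
Op 2: best P0=- P1=-
Op 3: best P0=NH1 P1=-
Op 4: best P0=NH1 P1=NH0
Op 5: best P0=NH1 P1=NH0
Op 6: best P0=NH1 P1=NH0
Op 7: best P0=NH1 P1=NH0
Op 8: best P0=NH2 P1=NH0
Op 9: best P0=NH1 P1=NH0
Op 10: best P0=NH1 P1=NH2
Op 11: best P0=NH1 P1=NH2
Op 12: best P0=NH0 P1=NH2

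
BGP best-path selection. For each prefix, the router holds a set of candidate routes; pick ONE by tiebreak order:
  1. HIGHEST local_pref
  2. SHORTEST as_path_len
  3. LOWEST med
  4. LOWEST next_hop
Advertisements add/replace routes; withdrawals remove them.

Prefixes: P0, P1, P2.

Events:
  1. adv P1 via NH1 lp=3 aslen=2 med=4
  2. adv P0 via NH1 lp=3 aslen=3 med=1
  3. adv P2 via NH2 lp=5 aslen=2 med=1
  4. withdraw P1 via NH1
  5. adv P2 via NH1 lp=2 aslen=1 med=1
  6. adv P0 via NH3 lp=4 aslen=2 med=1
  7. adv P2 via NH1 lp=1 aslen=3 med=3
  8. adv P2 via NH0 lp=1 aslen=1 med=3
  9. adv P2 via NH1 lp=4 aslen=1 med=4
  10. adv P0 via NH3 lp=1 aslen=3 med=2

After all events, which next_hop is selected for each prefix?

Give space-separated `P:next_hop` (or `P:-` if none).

Op 1: best P0=- P1=NH1 P2=-
Op 2: best P0=NH1 P1=NH1 P2=-
Op 3: best P0=NH1 P1=NH1 P2=NH2
Op 4: best P0=NH1 P1=- P2=NH2
Op 5: best P0=NH1 P1=- P2=NH2
Op 6: best P0=NH3 P1=- P2=NH2
Op 7: best P0=NH3 P1=- P2=NH2
Op 8: best P0=NH3 P1=- P2=NH2
Op 9: best P0=NH3 P1=- P2=NH2
Op 10: best P0=NH1 P1=- P2=NH2

Answer: P0:NH1 P1:- P2:NH2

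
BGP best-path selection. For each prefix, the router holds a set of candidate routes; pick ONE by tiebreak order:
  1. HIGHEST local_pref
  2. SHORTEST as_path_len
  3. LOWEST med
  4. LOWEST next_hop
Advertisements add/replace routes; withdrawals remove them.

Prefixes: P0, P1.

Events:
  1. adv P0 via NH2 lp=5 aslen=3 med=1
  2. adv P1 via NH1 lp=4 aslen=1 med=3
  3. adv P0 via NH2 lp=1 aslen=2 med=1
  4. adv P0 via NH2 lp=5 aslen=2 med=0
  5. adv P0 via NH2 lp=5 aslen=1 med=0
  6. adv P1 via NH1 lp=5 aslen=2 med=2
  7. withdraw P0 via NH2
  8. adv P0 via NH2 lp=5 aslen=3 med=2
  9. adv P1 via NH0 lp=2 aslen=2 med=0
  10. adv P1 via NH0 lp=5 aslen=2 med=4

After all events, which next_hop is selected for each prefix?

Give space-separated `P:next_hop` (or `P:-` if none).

Op 1: best P0=NH2 P1=-
Op 2: best P0=NH2 P1=NH1
Op 3: best P0=NH2 P1=NH1
Op 4: best P0=NH2 P1=NH1
Op 5: best P0=NH2 P1=NH1
Op 6: best P0=NH2 P1=NH1
Op 7: best P0=- P1=NH1
Op 8: best P0=NH2 P1=NH1
Op 9: best P0=NH2 P1=NH1
Op 10: best P0=NH2 P1=NH1

Answer: P0:NH2 P1:NH1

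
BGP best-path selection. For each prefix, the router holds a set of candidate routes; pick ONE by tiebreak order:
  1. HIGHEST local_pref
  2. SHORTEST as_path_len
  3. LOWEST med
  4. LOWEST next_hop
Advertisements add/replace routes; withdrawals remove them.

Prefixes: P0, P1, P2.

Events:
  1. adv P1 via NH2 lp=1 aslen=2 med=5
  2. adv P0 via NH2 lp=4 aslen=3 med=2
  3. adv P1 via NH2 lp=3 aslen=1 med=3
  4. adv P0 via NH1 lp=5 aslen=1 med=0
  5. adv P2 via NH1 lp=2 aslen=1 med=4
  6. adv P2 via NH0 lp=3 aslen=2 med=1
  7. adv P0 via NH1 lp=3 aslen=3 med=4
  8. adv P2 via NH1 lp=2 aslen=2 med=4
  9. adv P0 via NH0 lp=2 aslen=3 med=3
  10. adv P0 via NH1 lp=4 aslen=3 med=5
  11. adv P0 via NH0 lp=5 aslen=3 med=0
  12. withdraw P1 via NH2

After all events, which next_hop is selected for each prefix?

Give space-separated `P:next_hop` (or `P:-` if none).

Op 1: best P0=- P1=NH2 P2=-
Op 2: best P0=NH2 P1=NH2 P2=-
Op 3: best P0=NH2 P1=NH2 P2=-
Op 4: best P0=NH1 P1=NH2 P2=-
Op 5: best P0=NH1 P1=NH2 P2=NH1
Op 6: best P0=NH1 P1=NH2 P2=NH0
Op 7: best P0=NH2 P1=NH2 P2=NH0
Op 8: best P0=NH2 P1=NH2 P2=NH0
Op 9: best P0=NH2 P1=NH2 P2=NH0
Op 10: best P0=NH2 P1=NH2 P2=NH0
Op 11: best P0=NH0 P1=NH2 P2=NH0
Op 12: best P0=NH0 P1=- P2=NH0

Answer: P0:NH0 P1:- P2:NH0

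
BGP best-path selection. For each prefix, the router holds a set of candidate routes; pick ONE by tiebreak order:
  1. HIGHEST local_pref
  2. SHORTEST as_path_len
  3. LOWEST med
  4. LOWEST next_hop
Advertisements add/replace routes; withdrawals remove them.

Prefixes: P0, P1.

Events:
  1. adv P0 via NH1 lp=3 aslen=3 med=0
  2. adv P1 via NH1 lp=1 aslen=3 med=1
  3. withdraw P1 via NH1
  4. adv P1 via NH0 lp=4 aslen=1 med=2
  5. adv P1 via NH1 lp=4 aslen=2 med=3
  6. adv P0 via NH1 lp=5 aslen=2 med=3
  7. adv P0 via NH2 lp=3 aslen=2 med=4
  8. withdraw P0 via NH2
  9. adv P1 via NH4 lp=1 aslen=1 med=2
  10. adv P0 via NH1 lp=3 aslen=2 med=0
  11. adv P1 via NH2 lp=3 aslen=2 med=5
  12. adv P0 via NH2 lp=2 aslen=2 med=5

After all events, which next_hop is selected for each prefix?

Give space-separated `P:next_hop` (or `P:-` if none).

Answer: P0:NH1 P1:NH0

Derivation:
Op 1: best P0=NH1 P1=-
Op 2: best P0=NH1 P1=NH1
Op 3: best P0=NH1 P1=-
Op 4: best P0=NH1 P1=NH0
Op 5: best P0=NH1 P1=NH0
Op 6: best P0=NH1 P1=NH0
Op 7: best P0=NH1 P1=NH0
Op 8: best P0=NH1 P1=NH0
Op 9: best P0=NH1 P1=NH0
Op 10: best P0=NH1 P1=NH0
Op 11: best P0=NH1 P1=NH0
Op 12: best P0=NH1 P1=NH0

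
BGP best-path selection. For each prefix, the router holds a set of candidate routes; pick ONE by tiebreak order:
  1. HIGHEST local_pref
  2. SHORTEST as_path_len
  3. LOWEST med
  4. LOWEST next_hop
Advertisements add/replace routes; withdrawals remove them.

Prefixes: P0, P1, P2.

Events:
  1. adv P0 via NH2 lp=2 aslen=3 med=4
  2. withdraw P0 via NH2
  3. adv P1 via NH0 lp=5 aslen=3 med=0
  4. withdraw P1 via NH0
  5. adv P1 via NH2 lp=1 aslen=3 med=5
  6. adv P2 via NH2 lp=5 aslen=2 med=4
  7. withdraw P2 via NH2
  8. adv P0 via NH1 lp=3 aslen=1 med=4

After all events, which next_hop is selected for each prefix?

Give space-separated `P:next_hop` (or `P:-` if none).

Op 1: best P0=NH2 P1=- P2=-
Op 2: best P0=- P1=- P2=-
Op 3: best P0=- P1=NH0 P2=-
Op 4: best P0=- P1=- P2=-
Op 5: best P0=- P1=NH2 P2=-
Op 6: best P0=- P1=NH2 P2=NH2
Op 7: best P0=- P1=NH2 P2=-
Op 8: best P0=NH1 P1=NH2 P2=-

Answer: P0:NH1 P1:NH2 P2:-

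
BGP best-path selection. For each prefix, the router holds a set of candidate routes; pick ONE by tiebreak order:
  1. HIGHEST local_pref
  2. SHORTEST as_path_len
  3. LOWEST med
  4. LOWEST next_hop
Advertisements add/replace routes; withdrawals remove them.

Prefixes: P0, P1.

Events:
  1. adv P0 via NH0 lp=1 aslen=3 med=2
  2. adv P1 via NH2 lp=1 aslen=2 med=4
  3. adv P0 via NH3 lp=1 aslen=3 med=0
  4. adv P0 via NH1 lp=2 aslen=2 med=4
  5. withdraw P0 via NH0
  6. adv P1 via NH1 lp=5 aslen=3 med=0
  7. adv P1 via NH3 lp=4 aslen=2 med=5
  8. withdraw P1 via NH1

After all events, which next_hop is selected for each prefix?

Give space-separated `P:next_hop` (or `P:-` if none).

Op 1: best P0=NH0 P1=-
Op 2: best P0=NH0 P1=NH2
Op 3: best P0=NH3 P1=NH2
Op 4: best P0=NH1 P1=NH2
Op 5: best P0=NH1 P1=NH2
Op 6: best P0=NH1 P1=NH1
Op 7: best P0=NH1 P1=NH1
Op 8: best P0=NH1 P1=NH3

Answer: P0:NH1 P1:NH3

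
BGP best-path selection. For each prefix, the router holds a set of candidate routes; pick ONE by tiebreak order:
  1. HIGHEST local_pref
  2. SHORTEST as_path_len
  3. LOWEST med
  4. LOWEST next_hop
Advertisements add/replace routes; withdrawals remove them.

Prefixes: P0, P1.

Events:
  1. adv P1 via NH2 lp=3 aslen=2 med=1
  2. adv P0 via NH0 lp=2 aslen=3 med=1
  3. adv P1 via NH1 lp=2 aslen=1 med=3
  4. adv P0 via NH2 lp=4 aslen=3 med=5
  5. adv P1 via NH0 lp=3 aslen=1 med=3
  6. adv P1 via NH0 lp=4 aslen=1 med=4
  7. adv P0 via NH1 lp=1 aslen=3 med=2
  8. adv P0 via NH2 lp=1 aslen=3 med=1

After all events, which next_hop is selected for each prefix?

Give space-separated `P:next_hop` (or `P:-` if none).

Op 1: best P0=- P1=NH2
Op 2: best P0=NH0 P1=NH2
Op 3: best P0=NH0 P1=NH2
Op 4: best P0=NH2 P1=NH2
Op 5: best P0=NH2 P1=NH0
Op 6: best P0=NH2 P1=NH0
Op 7: best P0=NH2 P1=NH0
Op 8: best P0=NH0 P1=NH0

Answer: P0:NH0 P1:NH0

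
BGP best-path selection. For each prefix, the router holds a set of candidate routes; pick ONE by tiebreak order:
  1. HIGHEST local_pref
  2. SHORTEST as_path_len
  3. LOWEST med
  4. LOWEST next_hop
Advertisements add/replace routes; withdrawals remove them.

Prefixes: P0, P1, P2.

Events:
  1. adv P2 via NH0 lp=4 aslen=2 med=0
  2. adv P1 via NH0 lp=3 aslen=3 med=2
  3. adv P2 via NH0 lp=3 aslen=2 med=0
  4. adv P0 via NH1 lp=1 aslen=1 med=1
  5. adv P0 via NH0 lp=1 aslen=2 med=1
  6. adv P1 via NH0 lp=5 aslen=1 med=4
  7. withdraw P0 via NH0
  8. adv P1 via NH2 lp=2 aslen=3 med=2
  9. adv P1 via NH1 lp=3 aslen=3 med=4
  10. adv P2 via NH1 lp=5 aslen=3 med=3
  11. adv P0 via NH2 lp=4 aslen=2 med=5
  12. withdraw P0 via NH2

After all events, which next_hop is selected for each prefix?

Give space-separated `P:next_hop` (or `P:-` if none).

Answer: P0:NH1 P1:NH0 P2:NH1

Derivation:
Op 1: best P0=- P1=- P2=NH0
Op 2: best P0=- P1=NH0 P2=NH0
Op 3: best P0=- P1=NH0 P2=NH0
Op 4: best P0=NH1 P1=NH0 P2=NH0
Op 5: best P0=NH1 P1=NH0 P2=NH0
Op 6: best P0=NH1 P1=NH0 P2=NH0
Op 7: best P0=NH1 P1=NH0 P2=NH0
Op 8: best P0=NH1 P1=NH0 P2=NH0
Op 9: best P0=NH1 P1=NH0 P2=NH0
Op 10: best P0=NH1 P1=NH0 P2=NH1
Op 11: best P0=NH2 P1=NH0 P2=NH1
Op 12: best P0=NH1 P1=NH0 P2=NH1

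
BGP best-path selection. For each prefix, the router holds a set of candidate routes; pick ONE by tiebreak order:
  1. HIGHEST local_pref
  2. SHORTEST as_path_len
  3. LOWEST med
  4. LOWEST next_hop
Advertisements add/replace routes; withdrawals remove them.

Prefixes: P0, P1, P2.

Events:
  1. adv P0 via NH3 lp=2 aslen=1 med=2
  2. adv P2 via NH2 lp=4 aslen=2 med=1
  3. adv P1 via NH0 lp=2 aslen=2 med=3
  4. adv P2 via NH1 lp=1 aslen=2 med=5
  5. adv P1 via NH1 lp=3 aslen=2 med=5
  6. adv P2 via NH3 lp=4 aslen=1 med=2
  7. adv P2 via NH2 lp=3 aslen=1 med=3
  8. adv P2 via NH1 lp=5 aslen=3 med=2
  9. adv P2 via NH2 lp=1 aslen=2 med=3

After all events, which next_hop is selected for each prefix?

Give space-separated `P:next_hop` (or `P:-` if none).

Op 1: best P0=NH3 P1=- P2=-
Op 2: best P0=NH3 P1=- P2=NH2
Op 3: best P0=NH3 P1=NH0 P2=NH2
Op 4: best P0=NH3 P1=NH0 P2=NH2
Op 5: best P0=NH3 P1=NH1 P2=NH2
Op 6: best P0=NH3 P1=NH1 P2=NH3
Op 7: best P0=NH3 P1=NH1 P2=NH3
Op 8: best P0=NH3 P1=NH1 P2=NH1
Op 9: best P0=NH3 P1=NH1 P2=NH1

Answer: P0:NH3 P1:NH1 P2:NH1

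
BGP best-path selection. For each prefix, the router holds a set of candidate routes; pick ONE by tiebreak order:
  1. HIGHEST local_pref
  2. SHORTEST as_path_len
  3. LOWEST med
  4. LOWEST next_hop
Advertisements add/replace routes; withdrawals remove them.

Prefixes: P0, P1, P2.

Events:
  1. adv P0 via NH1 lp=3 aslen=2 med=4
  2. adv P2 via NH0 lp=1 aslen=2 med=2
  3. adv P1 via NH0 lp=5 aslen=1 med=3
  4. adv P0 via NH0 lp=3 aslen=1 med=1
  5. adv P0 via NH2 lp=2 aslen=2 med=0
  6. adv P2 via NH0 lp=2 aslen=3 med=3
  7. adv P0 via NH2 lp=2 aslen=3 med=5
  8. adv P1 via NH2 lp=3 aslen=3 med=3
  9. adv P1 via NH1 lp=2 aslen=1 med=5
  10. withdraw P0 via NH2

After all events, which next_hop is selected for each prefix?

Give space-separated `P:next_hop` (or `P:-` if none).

Op 1: best P0=NH1 P1=- P2=-
Op 2: best P0=NH1 P1=- P2=NH0
Op 3: best P0=NH1 P1=NH0 P2=NH0
Op 4: best P0=NH0 P1=NH0 P2=NH0
Op 5: best P0=NH0 P1=NH0 P2=NH0
Op 6: best P0=NH0 P1=NH0 P2=NH0
Op 7: best P0=NH0 P1=NH0 P2=NH0
Op 8: best P0=NH0 P1=NH0 P2=NH0
Op 9: best P0=NH0 P1=NH0 P2=NH0
Op 10: best P0=NH0 P1=NH0 P2=NH0

Answer: P0:NH0 P1:NH0 P2:NH0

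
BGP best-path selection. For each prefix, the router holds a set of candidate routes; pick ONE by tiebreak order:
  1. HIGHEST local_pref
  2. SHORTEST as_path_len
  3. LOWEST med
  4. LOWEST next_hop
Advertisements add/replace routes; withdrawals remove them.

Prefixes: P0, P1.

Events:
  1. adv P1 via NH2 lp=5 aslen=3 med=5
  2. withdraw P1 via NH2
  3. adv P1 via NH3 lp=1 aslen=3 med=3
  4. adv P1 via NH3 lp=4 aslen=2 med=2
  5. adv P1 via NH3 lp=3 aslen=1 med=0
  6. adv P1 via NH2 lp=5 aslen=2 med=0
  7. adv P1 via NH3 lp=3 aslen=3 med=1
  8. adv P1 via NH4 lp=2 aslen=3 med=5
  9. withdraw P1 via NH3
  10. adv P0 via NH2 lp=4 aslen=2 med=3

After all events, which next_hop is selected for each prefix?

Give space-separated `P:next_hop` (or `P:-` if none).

Answer: P0:NH2 P1:NH2

Derivation:
Op 1: best P0=- P1=NH2
Op 2: best P0=- P1=-
Op 3: best P0=- P1=NH3
Op 4: best P0=- P1=NH3
Op 5: best P0=- P1=NH3
Op 6: best P0=- P1=NH2
Op 7: best P0=- P1=NH2
Op 8: best P0=- P1=NH2
Op 9: best P0=- P1=NH2
Op 10: best P0=NH2 P1=NH2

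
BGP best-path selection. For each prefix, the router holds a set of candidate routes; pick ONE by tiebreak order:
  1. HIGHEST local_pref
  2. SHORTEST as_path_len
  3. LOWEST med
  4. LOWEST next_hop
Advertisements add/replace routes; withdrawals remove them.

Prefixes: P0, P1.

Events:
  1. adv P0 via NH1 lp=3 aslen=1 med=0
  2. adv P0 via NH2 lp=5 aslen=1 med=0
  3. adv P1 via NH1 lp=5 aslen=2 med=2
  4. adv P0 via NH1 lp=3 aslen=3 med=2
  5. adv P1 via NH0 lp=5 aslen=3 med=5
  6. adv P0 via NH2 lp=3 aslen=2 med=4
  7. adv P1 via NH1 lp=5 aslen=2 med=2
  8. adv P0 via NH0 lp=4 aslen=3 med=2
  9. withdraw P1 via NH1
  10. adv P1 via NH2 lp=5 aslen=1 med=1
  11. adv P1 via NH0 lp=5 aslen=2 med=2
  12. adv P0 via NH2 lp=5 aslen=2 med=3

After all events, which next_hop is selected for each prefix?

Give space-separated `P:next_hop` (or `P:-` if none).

Answer: P0:NH2 P1:NH2

Derivation:
Op 1: best P0=NH1 P1=-
Op 2: best P0=NH2 P1=-
Op 3: best P0=NH2 P1=NH1
Op 4: best P0=NH2 P1=NH1
Op 5: best P0=NH2 P1=NH1
Op 6: best P0=NH2 P1=NH1
Op 7: best P0=NH2 P1=NH1
Op 8: best P0=NH0 P1=NH1
Op 9: best P0=NH0 P1=NH0
Op 10: best P0=NH0 P1=NH2
Op 11: best P0=NH0 P1=NH2
Op 12: best P0=NH2 P1=NH2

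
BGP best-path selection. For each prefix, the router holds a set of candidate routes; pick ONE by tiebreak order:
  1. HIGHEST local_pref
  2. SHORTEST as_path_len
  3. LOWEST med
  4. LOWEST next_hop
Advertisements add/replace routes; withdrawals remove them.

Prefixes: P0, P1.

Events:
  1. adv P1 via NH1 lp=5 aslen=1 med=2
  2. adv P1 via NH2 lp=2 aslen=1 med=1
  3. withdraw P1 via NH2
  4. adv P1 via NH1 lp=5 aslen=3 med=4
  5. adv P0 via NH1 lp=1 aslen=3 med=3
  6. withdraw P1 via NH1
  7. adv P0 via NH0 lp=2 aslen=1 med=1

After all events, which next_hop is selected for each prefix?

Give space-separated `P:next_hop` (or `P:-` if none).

Answer: P0:NH0 P1:-

Derivation:
Op 1: best P0=- P1=NH1
Op 2: best P0=- P1=NH1
Op 3: best P0=- P1=NH1
Op 4: best P0=- P1=NH1
Op 5: best P0=NH1 P1=NH1
Op 6: best P0=NH1 P1=-
Op 7: best P0=NH0 P1=-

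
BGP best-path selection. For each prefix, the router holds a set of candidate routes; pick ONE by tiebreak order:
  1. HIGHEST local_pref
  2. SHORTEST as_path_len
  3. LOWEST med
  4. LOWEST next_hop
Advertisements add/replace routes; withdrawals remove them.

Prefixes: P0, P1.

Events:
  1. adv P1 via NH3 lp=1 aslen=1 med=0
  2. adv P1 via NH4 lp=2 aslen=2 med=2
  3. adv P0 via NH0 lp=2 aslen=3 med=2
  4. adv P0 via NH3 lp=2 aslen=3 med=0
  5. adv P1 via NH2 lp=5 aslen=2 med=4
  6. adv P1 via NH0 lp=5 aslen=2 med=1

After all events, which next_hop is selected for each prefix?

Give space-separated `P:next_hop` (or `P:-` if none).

Op 1: best P0=- P1=NH3
Op 2: best P0=- P1=NH4
Op 3: best P0=NH0 P1=NH4
Op 4: best P0=NH3 P1=NH4
Op 5: best P0=NH3 P1=NH2
Op 6: best P0=NH3 P1=NH0

Answer: P0:NH3 P1:NH0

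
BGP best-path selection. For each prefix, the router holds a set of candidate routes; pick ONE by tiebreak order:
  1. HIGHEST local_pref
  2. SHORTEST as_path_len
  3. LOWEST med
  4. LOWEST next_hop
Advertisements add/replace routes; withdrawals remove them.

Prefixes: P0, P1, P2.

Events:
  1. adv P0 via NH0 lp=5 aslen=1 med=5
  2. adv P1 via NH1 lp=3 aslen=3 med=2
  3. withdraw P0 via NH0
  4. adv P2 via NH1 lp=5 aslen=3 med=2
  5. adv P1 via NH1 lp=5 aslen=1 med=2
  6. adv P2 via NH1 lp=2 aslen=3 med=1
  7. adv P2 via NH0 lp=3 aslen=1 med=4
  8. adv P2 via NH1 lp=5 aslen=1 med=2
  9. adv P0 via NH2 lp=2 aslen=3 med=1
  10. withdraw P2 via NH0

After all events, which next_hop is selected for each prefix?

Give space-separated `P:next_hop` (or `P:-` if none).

Op 1: best P0=NH0 P1=- P2=-
Op 2: best P0=NH0 P1=NH1 P2=-
Op 3: best P0=- P1=NH1 P2=-
Op 4: best P0=- P1=NH1 P2=NH1
Op 5: best P0=- P1=NH1 P2=NH1
Op 6: best P0=- P1=NH1 P2=NH1
Op 7: best P0=- P1=NH1 P2=NH0
Op 8: best P0=- P1=NH1 P2=NH1
Op 9: best P0=NH2 P1=NH1 P2=NH1
Op 10: best P0=NH2 P1=NH1 P2=NH1

Answer: P0:NH2 P1:NH1 P2:NH1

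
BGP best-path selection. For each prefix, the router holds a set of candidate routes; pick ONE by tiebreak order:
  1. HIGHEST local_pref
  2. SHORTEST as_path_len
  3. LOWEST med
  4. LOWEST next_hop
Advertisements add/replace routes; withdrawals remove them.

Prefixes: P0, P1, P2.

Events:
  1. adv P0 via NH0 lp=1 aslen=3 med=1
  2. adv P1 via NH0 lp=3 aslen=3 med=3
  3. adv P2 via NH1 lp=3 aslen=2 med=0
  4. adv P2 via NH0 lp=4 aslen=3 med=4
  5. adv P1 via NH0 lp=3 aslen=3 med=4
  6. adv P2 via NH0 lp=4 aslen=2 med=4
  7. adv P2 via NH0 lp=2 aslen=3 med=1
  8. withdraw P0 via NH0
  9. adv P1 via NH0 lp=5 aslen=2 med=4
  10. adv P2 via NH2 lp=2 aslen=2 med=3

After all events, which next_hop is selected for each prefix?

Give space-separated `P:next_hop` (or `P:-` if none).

Op 1: best P0=NH0 P1=- P2=-
Op 2: best P0=NH0 P1=NH0 P2=-
Op 3: best P0=NH0 P1=NH0 P2=NH1
Op 4: best P0=NH0 P1=NH0 P2=NH0
Op 5: best P0=NH0 P1=NH0 P2=NH0
Op 6: best P0=NH0 P1=NH0 P2=NH0
Op 7: best P0=NH0 P1=NH0 P2=NH1
Op 8: best P0=- P1=NH0 P2=NH1
Op 9: best P0=- P1=NH0 P2=NH1
Op 10: best P0=- P1=NH0 P2=NH1

Answer: P0:- P1:NH0 P2:NH1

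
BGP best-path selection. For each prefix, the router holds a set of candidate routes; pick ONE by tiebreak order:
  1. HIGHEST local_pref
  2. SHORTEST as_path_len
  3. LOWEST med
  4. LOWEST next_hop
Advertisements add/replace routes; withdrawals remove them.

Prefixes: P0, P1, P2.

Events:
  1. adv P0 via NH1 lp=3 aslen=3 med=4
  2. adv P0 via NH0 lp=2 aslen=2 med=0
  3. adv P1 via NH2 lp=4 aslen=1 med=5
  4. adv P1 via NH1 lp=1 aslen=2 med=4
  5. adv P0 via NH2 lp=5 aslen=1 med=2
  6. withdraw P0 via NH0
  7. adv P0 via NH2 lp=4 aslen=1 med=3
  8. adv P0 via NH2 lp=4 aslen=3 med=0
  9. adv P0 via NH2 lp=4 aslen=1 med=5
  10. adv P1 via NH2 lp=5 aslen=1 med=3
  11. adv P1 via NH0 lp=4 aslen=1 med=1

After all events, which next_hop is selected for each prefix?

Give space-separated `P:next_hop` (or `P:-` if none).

Answer: P0:NH2 P1:NH2 P2:-

Derivation:
Op 1: best P0=NH1 P1=- P2=-
Op 2: best P0=NH1 P1=- P2=-
Op 3: best P0=NH1 P1=NH2 P2=-
Op 4: best P0=NH1 P1=NH2 P2=-
Op 5: best P0=NH2 P1=NH2 P2=-
Op 6: best P0=NH2 P1=NH2 P2=-
Op 7: best P0=NH2 P1=NH2 P2=-
Op 8: best P0=NH2 P1=NH2 P2=-
Op 9: best P0=NH2 P1=NH2 P2=-
Op 10: best P0=NH2 P1=NH2 P2=-
Op 11: best P0=NH2 P1=NH2 P2=-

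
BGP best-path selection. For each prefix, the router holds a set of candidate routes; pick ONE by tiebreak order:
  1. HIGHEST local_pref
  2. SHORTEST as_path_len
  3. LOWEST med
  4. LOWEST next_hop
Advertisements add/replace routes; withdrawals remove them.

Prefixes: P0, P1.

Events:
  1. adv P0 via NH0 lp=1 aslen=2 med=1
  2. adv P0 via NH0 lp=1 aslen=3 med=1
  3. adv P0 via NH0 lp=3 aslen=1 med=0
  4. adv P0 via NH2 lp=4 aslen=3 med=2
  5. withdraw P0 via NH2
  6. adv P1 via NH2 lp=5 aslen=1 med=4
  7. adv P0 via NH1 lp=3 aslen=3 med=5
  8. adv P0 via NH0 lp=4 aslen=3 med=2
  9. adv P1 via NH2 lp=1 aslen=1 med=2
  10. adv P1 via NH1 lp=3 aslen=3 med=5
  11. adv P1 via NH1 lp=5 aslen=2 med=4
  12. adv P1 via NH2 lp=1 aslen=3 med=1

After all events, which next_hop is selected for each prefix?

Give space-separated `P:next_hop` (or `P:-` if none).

Answer: P0:NH0 P1:NH1

Derivation:
Op 1: best P0=NH0 P1=-
Op 2: best P0=NH0 P1=-
Op 3: best P0=NH0 P1=-
Op 4: best P0=NH2 P1=-
Op 5: best P0=NH0 P1=-
Op 6: best P0=NH0 P1=NH2
Op 7: best P0=NH0 P1=NH2
Op 8: best P0=NH0 P1=NH2
Op 9: best P0=NH0 P1=NH2
Op 10: best P0=NH0 P1=NH1
Op 11: best P0=NH0 P1=NH1
Op 12: best P0=NH0 P1=NH1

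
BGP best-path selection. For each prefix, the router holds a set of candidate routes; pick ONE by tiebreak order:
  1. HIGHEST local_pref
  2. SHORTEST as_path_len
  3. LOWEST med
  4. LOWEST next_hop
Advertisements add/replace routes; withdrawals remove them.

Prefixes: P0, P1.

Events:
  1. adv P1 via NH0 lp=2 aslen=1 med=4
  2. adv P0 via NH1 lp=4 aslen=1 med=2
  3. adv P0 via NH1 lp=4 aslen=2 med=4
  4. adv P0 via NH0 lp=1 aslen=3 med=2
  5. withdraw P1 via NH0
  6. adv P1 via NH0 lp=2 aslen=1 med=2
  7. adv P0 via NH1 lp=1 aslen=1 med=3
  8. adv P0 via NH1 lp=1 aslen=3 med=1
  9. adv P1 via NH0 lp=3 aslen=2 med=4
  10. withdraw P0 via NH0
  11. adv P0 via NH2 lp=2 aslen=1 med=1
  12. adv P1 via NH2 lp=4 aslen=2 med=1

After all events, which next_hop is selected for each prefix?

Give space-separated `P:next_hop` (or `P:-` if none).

Answer: P0:NH2 P1:NH2

Derivation:
Op 1: best P0=- P1=NH0
Op 2: best P0=NH1 P1=NH0
Op 3: best P0=NH1 P1=NH0
Op 4: best P0=NH1 P1=NH0
Op 5: best P0=NH1 P1=-
Op 6: best P0=NH1 P1=NH0
Op 7: best P0=NH1 P1=NH0
Op 8: best P0=NH1 P1=NH0
Op 9: best P0=NH1 P1=NH0
Op 10: best P0=NH1 P1=NH0
Op 11: best P0=NH2 P1=NH0
Op 12: best P0=NH2 P1=NH2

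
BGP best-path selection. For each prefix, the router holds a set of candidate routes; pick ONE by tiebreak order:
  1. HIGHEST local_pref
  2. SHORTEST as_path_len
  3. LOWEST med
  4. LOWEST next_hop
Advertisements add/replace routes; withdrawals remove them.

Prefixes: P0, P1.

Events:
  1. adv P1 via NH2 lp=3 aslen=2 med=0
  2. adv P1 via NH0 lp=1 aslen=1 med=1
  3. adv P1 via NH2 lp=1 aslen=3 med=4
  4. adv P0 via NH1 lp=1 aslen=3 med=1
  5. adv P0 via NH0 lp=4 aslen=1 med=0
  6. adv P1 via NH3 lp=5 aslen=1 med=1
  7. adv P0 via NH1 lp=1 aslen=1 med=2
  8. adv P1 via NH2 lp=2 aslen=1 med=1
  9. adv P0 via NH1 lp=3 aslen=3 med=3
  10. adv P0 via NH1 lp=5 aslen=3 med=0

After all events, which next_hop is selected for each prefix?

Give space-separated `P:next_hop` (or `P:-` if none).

Answer: P0:NH1 P1:NH3

Derivation:
Op 1: best P0=- P1=NH2
Op 2: best P0=- P1=NH2
Op 3: best P0=- P1=NH0
Op 4: best P0=NH1 P1=NH0
Op 5: best P0=NH0 P1=NH0
Op 6: best P0=NH0 P1=NH3
Op 7: best P0=NH0 P1=NH3
Op 8: best P0=NH0 P1=NH3
Op 9: best P0=NH0 P1=NH3
Op 10: best P0=NH1 P1=NH3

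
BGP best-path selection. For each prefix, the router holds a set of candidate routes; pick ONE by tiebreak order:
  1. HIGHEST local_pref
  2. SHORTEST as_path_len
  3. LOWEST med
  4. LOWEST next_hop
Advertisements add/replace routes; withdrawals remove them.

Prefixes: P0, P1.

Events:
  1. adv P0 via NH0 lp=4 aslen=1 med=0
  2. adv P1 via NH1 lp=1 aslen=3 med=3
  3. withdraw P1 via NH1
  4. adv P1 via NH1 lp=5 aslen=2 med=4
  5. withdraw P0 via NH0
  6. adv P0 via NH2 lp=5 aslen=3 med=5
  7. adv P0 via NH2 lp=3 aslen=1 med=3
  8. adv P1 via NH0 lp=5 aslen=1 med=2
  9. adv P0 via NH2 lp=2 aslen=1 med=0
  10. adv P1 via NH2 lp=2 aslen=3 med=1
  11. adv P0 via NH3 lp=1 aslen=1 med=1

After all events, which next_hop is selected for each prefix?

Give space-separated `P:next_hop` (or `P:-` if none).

Answer: P0:NH2 P1:NH0

Derivation:
Op 1: best P0=NH0 P1=-
Op 2: best P0=NH0 P1=NH1
Op 3: best P0=NH0 P1=-
Op 4: best P0=NH0 P1=NH1
Op 5: best P0=- P1=NH1
Op 6: best P0=NH2 P1=NH1
Op 7: best P0=NH2 P1=NH1
Op 8: best P0=NH2 P1=NH0
Op 9: best P0=NH2 P1=NH0
Op 10: best P0=NH2 P1=NH0
Op 11: best P0=NH2 P1=NH0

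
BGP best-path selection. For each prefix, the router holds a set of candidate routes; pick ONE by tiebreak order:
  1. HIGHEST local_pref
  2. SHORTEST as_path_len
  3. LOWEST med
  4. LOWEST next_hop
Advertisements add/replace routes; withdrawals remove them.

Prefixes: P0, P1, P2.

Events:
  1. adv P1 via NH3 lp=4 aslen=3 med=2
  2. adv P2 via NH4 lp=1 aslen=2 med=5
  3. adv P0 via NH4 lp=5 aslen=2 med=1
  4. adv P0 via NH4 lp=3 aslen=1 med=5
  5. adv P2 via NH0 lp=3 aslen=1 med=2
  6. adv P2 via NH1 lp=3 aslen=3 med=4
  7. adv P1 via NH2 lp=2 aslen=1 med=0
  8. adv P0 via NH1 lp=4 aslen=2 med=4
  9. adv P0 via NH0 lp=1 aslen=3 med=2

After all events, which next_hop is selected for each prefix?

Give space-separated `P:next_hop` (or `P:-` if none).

Answer: P0:NH1 P1:NH3 P2:NH0

Derivation:
Op 1: best P0=- P1=NH3 P2=-
Op 2: best P0=- P1=NH3 P2=NH4
Op 3: best P0=NH4 P1=NH3 P2=NH4
Op 4: best P0=NH4 P1=NH3 P2=NH4
Op 5: best P0=NH4 P1=NH3 P2=NH0
Op 6: best P0=NH4 P1=NH3 P2=NH0
Op 7: best P0=NH4 P1=NH3 P2=NH0
Op 8: best P0=NH1 P1=NH3 P2=NH0
Op 9: best P0=NH1 P1=NH3 P2=NH0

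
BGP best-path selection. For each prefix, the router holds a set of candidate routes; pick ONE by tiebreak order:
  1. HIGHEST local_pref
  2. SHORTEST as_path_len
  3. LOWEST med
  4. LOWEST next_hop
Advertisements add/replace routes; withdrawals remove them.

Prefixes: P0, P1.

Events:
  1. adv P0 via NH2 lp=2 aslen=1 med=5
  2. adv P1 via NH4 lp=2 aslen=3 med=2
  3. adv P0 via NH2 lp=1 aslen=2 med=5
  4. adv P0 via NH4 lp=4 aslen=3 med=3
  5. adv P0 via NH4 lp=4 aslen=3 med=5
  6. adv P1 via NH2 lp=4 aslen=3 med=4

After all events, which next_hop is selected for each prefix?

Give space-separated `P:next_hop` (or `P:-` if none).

Answer: P0:NH4 P1:NH2

Derivation:
Op 1: best P0=NH2 P1=-
Op 2: best P0=NH2 P1=NH4
Op 3: best P0=NH2 P1=NH4
Op 4: best P0=NH4 P1=NH4
Op 5: best P0=NH4 P1=NH4
Op 6: best P0=NH4 P1=NH2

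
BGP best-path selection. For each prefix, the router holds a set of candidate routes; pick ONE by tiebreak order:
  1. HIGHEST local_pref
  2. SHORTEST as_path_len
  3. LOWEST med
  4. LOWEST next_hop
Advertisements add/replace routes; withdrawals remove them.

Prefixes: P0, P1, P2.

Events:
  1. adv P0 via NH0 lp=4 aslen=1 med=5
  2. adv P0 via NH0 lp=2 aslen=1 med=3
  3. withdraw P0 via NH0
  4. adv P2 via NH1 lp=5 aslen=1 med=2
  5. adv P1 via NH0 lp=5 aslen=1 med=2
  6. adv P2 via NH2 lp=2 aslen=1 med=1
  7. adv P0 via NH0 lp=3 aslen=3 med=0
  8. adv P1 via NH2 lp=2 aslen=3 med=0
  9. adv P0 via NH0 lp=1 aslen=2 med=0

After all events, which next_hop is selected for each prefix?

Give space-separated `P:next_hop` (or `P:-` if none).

Op 1: best P0=NH0 P1=- P2=-
Op 2: best P0=NH0 P1=- P2=-
Op 3: best P0=- P1=- P2=-
Op 4: best P0=- P1=- P2=NH1
Op 5: best P0=- P1=NH0 P2=NH1
Op 6: best P0=- P1=NH0 P2=NH1
Op 7: best P0=NH0 P1=NH0 P2=NH1
Op 8: best P0=NH0 P1=NH0 P2=NH1
Op 9: best P0=NH0 P1=NH0 P2=NH1

Answer: P0:NH0 P1:NH0 P2:NH1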